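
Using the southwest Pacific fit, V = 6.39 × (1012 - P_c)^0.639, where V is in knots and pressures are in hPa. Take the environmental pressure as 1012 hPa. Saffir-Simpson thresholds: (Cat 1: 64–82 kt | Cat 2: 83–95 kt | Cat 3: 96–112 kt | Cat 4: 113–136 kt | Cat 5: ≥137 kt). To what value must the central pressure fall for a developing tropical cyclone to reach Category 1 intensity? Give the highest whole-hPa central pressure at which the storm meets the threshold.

975 hPa

Category 1 begins at V = 64 kt.
Required ΔP = (64/6.39)^(1/0.639) = 10.016^1.565 ≈ 36.81 hPa.
P_c ≤ 1012 − 36.81 = 975.19, so the highest integer P_c is 975 hPa.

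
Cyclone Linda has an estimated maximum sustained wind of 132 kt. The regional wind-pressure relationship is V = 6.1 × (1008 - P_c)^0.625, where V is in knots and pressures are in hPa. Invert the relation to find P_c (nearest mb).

871 mb

ΔP = (V / 6.1)^(1/0.625) = (132/6.1)^1.600.
132/6.1 = 21.639; 21.639^1.600 ≈ 136.90 mb.
P_c = 1008 − 136.90 = 871.10 ≈ 871 mb.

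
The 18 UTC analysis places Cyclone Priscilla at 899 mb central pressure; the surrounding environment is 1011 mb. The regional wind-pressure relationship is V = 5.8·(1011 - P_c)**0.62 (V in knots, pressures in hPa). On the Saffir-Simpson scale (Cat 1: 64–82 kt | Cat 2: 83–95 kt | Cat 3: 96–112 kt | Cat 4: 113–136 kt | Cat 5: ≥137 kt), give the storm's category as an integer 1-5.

ΔP = 1011 − 899 = 112 mb.
V ≈ 5.8 × 112^0.62 = 5.8 × 18.64 ≈ 108 kt.
108 kt falls in the Category 3 band.

3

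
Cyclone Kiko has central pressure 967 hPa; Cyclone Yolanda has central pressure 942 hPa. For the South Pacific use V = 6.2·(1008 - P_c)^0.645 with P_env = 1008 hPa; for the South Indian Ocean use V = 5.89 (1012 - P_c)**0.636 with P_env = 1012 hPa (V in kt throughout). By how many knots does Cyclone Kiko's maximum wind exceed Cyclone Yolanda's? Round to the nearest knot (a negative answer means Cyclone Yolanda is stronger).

-20 kt

Cyclone Kiko: ΔP = 41; V ≈ 6.2 × 41^0.645 ≈ 68.02 kt.
Cyclone Yolanda: ΔP = 70; V ≈ 5.89 × 70^0.636 ≈ 87.82 kt.
Difference ≈ 68.02 − 87.82 = -19.80 → -20 kt.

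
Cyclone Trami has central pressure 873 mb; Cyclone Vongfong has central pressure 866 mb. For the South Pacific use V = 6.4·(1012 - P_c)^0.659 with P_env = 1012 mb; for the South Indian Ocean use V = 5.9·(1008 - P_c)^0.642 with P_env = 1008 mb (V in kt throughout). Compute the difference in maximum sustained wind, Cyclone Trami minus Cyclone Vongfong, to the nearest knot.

23 kt

Cyclone Trami: ΔP = 139; V ≈ 6.4 × 139^0.659 ≈ 165.36 kt.
Cyclone Vongfong: ΔP = 142; V ≈ 5.9 × 142^0.642 ≈ 142.11 kt.
Difference ≈ 165.36 − 142.11 = 23.25 → 23 kt.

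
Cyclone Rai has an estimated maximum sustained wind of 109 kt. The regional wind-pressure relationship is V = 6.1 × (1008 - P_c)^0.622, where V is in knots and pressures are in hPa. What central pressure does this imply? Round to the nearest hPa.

ΔP = (V / 6.1)^(1/0.622) = (109/6.1)^1.608.
109/6.1 = 17.869; 17.869^1.608 ≈ 103.04 hPa.
P_c = 1008 − 103.04 = 904.96 ≈ 905 hPa.

905 hPa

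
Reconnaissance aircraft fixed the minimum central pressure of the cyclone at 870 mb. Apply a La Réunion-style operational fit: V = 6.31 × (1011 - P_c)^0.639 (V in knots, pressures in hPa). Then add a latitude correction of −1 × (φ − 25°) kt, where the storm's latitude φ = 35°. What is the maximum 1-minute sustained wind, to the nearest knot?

ΔP = 1011 − 870 = 141 mb.
141^0.639 ≈ 23.624.
V ≈ 6.31 × 23.624 ≈ 149.1 kt.
Latitude correction: −1 × (35 − 25) = -10 kt.
Corrected V ≈ 139.1 kt → 139 kt.

139 kt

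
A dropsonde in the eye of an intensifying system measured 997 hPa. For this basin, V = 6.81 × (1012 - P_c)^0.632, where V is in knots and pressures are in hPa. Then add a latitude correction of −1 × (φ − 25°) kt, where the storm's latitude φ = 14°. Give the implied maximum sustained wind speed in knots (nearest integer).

ΔP = 1012 − 997 = 15 hPa.
15^0.632 ≈ 5.537.
V ≈ 6.81 × 5.537 ≈ 37.7 kt.
Latitude correction: −1 × (14 − 25) = 11 kt.
Corrected V ≈ 48.7 kt → 49 kt.

49 kt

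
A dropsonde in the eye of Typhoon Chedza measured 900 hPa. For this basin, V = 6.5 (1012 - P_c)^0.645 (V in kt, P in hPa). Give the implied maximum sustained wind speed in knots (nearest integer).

ΔP = 1012 − 900 = 112 hPa.
112^0.645 ≈ 20.977.
V ≈ 6.5 × 20.977 ≈ 136.4 kt.

136 kt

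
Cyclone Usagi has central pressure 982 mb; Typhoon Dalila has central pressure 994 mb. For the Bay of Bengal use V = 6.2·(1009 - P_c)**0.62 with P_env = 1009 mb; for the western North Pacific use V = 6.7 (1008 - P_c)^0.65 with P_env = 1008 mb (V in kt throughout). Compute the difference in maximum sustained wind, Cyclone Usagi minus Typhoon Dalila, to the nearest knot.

11 kt

Cyclone Usagi: ΔP = 27; V ≈ 6.2 × 27^0.62 ≈ 47.85 kt.
Typhoon Dalila: ΔP = 14; V ≈ 6.7 × 14^0.65 ≈ 37.24 kt.
Difference ≈ 47.85 − 37.24 = 10.61 → 11 kt.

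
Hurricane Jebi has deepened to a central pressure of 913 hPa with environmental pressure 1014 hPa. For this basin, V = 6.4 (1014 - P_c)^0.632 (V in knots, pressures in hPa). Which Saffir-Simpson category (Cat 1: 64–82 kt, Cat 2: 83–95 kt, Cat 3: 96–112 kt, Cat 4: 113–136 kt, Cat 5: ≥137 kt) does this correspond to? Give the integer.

ΔP = 1014 − 913 = 101 hPa.
V ≈ 6.4 × 101^0.632 = 6.4 × 18.48 ≈ 118 kt.
118 kt falls in the Category 4 band.

4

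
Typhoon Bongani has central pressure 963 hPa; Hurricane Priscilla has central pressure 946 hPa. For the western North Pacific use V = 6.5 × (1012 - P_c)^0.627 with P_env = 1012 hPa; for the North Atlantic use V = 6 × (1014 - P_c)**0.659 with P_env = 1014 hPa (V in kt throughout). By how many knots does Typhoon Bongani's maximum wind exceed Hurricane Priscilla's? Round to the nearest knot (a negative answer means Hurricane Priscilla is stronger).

-22 kt

Typhoon Bongani: ΔP = 49; V ≈ 6.5 × 49^0.627 ≈ 74.59 kt.
Hurricane Priscilla: ΔP = 68; V ≈ 6 × 68^0.659 ≈ 96.78 kt.
Difference ≈ 74.59 − 96.78 = -22.19 → -22 kt.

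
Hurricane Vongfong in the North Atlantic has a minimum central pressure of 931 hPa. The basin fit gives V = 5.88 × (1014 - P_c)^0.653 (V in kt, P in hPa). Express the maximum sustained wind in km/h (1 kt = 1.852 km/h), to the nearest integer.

ΔP = 1014 − 931 = 83 hPa.
V ≈ 5.88 × 83^0.653 = 5.88 × 17.913 ≈ 105.326 kt.
105.326 × 1.852 ≈ 195.06 km/h → 195 km/h.

195 km/h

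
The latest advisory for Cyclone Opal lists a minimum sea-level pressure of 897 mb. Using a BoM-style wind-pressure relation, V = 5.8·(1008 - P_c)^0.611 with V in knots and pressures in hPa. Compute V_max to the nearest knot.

103 kt

ΔP = 1008 − 897 = 111 mb.
111^0.611 ≈ 17.770.
V ≈ 5.8 × 17.770 ≈ 103.1 kt.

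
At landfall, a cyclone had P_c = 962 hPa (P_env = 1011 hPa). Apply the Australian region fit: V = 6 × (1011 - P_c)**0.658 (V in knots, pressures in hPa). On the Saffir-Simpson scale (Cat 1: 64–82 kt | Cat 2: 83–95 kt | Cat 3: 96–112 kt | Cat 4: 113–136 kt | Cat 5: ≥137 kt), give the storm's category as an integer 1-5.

ΔP = 1011 − 962 = 49 hPa.
V ≈ 6 × 49^0.658 = 6 × 12.95 ≈ 78 kt.
78 kt falls in the Category 1 band.

1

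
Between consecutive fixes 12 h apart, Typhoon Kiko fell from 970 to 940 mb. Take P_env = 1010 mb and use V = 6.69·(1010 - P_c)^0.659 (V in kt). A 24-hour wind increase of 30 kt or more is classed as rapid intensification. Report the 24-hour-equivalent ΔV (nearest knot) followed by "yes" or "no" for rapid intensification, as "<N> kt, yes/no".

V₁: ΔP = 40, V ≈ 6.69 × 40^0.659 ≈ 76.06 kt.
V₂: ΔP = 70, V ≈ 6.69 × 70^0.659 ≈ 109.99 kt.
ΔV over 12 h = 33.93 kt → 24 h equivalent = 33.93 × 24/12 ≈ 67.86 kt.
68 kt ≥ 30 kt ⇒ rapid intensification.

68 kt, yes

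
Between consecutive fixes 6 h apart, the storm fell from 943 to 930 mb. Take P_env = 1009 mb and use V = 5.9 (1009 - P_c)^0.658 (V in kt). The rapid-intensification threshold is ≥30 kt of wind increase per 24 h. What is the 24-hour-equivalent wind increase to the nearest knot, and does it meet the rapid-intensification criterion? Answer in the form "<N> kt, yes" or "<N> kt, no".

47 kt, yes

V₁: ΔP = 66, V ≈ 5.9 × 66^0.658 ≈ 92.92 kt.
V₂: ΔP = 79, V ≈ 5.9 × 79^0.658 ≈ 104.59 kt.
ΔV over 6 h = 11.67 kt → 24 h equivalent = 11.67 × 24/6 ≈ 46.68 kt.
47 kt ≥ 30 kt ⇒ rapid intensification.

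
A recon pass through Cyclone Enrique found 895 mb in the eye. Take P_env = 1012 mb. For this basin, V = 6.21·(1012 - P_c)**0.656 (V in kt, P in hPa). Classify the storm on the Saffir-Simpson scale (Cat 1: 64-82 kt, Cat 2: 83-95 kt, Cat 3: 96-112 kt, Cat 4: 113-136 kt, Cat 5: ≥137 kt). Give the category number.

ΔP = 1012 − 895 = 117 mb.
V ≈ 6.21 × 117^0.656 = 6.21 × 22.74 ≈ 141 kt.
141 kt falls in the Category 5 band.

5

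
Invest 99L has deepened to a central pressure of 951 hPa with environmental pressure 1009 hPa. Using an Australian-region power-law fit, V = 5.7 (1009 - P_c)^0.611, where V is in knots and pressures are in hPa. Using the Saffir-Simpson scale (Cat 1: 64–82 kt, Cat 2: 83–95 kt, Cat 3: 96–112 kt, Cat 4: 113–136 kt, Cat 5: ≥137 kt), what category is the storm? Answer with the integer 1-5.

1

ΔP = 1009 − 951 = 58 hPa.
V ≈ 5.7 × 58^0.611 = 5.7 × 11.95 ≈ 68 kt.
68 kt falls in the Category 1 band.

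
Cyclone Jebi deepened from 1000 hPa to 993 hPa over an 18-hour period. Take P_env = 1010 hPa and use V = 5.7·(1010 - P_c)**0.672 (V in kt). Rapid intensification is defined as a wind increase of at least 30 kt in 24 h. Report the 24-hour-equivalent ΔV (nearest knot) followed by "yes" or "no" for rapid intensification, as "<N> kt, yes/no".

15 kt, no

V₁: ΔP = 10, V ≈ 5.7 × 10^0.672 ≈ 26.78 kt.
V₂: ΔP = 17, V ≈ 5.7 × 17^0.672 ≈ 38.26 kt.
ΔV over 18 h = 11.48 kt → 24 h equivalent = 11.48 × 24/18 ≈ 15.31 kt.
15 kt < 30 kt ⇒ not rapid intensification.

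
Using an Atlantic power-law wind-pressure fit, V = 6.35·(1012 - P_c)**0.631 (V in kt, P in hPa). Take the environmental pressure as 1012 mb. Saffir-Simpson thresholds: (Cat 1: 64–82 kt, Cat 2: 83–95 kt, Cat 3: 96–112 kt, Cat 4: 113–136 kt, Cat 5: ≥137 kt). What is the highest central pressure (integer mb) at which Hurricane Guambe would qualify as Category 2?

953 mb

Category 2 begins at V = 83 kt.
Required ΔP = (83/6.35)^(1/0.631) = 13.071^1.585 ≈ 58.76 mb.
P_c ≤ 1012 − 58.76 = 953.24, so the highest integer P_c is 953 mb.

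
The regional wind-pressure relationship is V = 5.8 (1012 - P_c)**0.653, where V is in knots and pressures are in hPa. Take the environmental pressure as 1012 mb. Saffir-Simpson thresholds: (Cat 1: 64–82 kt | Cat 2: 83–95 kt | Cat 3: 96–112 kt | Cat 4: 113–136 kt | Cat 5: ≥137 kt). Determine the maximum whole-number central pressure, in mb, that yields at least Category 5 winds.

Category 5 begins at V = 137 kt.
Required ΔP = (137/5.8)^(1/0.653) = 23.621^1.531 ≈ 126.78 mb.
P_c ≤ 1012 − 126.78 = 885.22, so the highest integer P_c is 885 mb.

885 mb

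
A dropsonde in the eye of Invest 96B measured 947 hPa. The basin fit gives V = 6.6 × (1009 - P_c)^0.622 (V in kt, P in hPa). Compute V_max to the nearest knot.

ΔP = 1009 − 947 = 62 hPa.
62^0.622 ≈ 13.028.
V ≈ 6.6 × 13.028 ≈ 86.0 kt.

86 kt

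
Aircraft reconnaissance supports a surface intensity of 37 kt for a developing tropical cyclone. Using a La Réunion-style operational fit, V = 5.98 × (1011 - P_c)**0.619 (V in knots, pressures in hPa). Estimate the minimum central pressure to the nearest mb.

992 mb

ΔP = (V / 5.98)^(1/0.619) = (37/5.98)^1.616.
37/5.98 = 6.187; 6.187^1.616 ≈ 19.00 mb.
P_c = 1011 − 19.00 = 992.00 ≈ 992 mb.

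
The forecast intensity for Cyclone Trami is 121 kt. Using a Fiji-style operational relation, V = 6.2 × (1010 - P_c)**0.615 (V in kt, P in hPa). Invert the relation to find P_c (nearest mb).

ΔP = (V / 6.2)^(1/0.615) = (121/6.2)^1.626.
121/6.2 = 19.516; 19.516^1.626 ≈ 125.37 mb.
P_c = 1010 − 125.37 = 884.63 ≈ 885 mb.

885 mb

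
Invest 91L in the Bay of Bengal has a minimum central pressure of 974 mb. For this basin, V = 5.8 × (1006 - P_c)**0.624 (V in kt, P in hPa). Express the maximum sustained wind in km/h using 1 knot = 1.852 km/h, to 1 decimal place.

ΔP = 1006 − 974 = 32 mb.
V ≈ 5.8 × 32^0.624 = 5.8 × 8.694 ≈ 50.424 kt.
50.424 × 1.852 ≈ 93.39 km/h → 93.4 km/h.

93.4 km/h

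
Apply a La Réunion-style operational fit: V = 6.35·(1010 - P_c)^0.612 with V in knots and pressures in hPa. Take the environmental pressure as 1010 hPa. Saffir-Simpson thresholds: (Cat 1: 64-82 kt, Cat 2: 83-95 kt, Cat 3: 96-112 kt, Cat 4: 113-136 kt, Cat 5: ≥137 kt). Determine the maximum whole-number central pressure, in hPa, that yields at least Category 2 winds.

Category 2 begins at V = 83 kt.
Required ΔP = (83/6.35)^(1/0.612) = 13.071^1.634 ≈ 66.68 hPa.
P_c ≤ 1010 − 66.68 = 943.32, so the highest integer P_c is 943 hPa.

943 hPa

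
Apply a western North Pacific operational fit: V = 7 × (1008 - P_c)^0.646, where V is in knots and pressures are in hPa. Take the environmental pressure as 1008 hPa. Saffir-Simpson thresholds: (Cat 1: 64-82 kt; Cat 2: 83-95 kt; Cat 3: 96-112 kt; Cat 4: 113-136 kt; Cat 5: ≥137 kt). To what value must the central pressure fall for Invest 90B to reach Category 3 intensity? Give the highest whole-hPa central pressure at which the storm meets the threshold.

950 hPa

Category 3 begins at V = 96 kt.
Required ΔP = (96/7)^(1/0.646) = 13.714^1.548 ≈ 57.59 hPa.
P_c ≤ 1008 − 57.59 = 950.41, so the highest integer P_c is 950 hPa.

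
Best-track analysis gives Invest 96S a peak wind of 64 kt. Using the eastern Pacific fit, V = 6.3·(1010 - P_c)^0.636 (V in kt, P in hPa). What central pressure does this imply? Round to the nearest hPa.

972 hPa

ΔP = (V / 6.3)^(1/0.636) = (64/6.3)^1.572.
64/6.3 = 10.159; 10.159^1.572 ≈ 38.29 hPa.
P_c = 1010 − 38.29 = 971.71 ≈ 972 hPa.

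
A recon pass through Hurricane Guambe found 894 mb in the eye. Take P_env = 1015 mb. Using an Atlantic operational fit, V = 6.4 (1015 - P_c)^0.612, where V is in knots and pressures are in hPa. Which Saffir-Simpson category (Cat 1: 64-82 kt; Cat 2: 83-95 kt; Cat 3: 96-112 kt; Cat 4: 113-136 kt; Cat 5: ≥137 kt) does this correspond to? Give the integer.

ΔP = 1015 − 894 = 121 mb.
V ≈ 6.4 × 121^0.612 = 6.4 × 18.82 ≈ 120 kt.
120 kt falls in the Category 4 band.

4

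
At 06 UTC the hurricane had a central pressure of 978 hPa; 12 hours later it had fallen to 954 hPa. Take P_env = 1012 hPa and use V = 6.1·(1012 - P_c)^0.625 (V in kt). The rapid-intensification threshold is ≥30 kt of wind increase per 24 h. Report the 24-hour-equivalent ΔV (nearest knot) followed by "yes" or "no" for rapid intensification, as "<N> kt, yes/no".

V₁: ΔP = 34, V ≈ 6.1 × 34^0.625 ≈ 55.27 kt.
V₂: ΔP = 58, V ≈ 6.1 × 58^0.625 ≈ 77.17 kt.
ΔV over 12 h = 21.90 kt → 24 h equivalent = 21.90 × 24/12 ≈ 43.80 kt.
44 kt ≥ 30 kt ⇒ rapid intensification.

44 kt, yes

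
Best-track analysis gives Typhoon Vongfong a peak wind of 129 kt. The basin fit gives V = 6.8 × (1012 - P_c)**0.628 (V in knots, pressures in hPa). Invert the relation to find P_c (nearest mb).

904 mb

ΔP = (V / 6.8)^(1/0.628) = (129/6.8)^1.592.
129/6.8 = 18.971; 18.971^1.592 ≈ 108.43 mb.
P_c = 1012 − 108.43 = 903.57 ≈ 904 mb.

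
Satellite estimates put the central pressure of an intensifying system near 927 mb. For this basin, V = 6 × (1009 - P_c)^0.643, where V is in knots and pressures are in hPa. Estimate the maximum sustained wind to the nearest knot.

ΔP = 1009 − 927 = 82 mb.
82^0.643 ≈ 17.005.
V ≈ 6 × 17.005 ≈ 102.0 kt.

102 kt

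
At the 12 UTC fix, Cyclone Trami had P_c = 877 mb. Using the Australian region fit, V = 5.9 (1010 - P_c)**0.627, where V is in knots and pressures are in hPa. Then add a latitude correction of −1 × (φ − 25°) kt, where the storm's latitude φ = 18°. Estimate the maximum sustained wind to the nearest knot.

ΔP = 1010 − 877 = 133 mb.
133^0.627 ≈ 21.461.
V ≈ 5.9 × 21.461 ≈ 126.6 kt.
Latitude correction: −1 × (18 − 25) = 7 kt.
Corrected V ≈ 133.6 kt → 134 kt.

134 kt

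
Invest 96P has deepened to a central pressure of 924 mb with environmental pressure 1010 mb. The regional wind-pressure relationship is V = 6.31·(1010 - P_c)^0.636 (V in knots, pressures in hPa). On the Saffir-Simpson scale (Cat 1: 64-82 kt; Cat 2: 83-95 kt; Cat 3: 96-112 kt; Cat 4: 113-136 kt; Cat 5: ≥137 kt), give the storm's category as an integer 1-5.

ΔP = 1010 − 924 = 86 mb.
V ≈ 6.31 × 86^0.636 = 6.31 × 17.00 ≈ 107 kt.
107 kt falls in the Category 3 band.

3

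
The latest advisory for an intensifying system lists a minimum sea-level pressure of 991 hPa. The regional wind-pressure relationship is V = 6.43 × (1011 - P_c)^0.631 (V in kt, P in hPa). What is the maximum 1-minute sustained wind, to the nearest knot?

ΔP = 1011 − 991 = 20 hPa.
20^0.631 ≈ 6.621.
V ≈ 6.43 × 6.621 ≈ 42.6 kt.

43 kt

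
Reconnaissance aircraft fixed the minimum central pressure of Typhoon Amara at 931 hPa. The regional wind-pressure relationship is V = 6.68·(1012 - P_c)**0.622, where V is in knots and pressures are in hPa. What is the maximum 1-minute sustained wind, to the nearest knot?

103 kt

ΔP = 1012 − 931 = 81 hPa.
81^0.622 ≈ 15.384.
V ≈ 6.68 × 15.384 ≈ 102.8 kt.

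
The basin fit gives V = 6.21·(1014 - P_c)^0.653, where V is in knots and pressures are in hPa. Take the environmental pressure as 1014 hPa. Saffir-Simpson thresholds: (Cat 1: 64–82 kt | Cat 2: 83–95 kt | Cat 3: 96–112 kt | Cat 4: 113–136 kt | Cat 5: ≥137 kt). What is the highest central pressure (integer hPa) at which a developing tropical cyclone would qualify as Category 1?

Category 1 begins at V = 64 kt.
Required ΔP = (64/6.21)^(1/0.653) = 10.306^1.531 ≈ 35.60 hPa.
P_c ≤ 1014 − 35.60 = 978.40, so the highest integer P_c is 978 hPa.

978 hPa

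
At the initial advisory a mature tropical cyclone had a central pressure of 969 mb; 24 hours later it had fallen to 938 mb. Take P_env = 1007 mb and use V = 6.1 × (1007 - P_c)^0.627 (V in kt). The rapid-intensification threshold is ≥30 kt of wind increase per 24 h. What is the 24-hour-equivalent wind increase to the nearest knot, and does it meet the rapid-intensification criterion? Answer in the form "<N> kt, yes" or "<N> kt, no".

V₁: ΔP = 38, V ≈ 6.1 × 38^0.627 ≈ 59.68 kt.
V₂: ΔP = 69, V ≈ 6.1 × 69^0.627 ≈ 86.75 kt.
ΔV over 24 h = 27.07 kt → 24 h equivalent = 27.07 × 24/24 ≈ 27.07 kt.
27 kt < 30 kt ⇒ not rapid intensification.

27 kt, no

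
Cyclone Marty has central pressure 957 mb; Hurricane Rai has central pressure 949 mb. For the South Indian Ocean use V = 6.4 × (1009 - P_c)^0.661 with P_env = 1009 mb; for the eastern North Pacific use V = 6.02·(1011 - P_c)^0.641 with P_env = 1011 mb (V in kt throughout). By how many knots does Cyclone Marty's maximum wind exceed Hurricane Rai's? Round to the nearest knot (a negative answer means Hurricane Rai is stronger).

2 kt

Cyclone Marty: ΔP = 52; V ≈ 6.4 × 52^0.661 ≈ 87.19 kt.
Hurricane Rai: ΔP = 62; V ≈ 6.02 × 62^0.641 ≈ 84.82 kt.
Difference ≈ 87.19 − 84.82 = 2.37 → 2 kt.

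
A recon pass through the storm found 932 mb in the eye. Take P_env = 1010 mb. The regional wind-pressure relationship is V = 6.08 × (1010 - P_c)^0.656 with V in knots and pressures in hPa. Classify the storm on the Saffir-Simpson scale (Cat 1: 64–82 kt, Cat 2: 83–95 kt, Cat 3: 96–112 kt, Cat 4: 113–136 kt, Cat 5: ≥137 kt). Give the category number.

3

ΔP = 1010 − 932 = 78 mb.
V ≈ 6.08 × 78^0.656 = 6.08 × 17.43 ≈ 106 kt.
106 kt falls in the Category 3 band.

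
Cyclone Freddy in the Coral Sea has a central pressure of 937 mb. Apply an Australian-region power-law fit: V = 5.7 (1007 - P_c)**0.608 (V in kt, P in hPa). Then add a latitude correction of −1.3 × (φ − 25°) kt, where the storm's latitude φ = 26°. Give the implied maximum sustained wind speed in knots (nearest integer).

74 kt

ΔP = 1007 − 937 = 70 mb.
70^0.608 ≈ 13.238.
V ≈ 5.7 × 13.238 ≈ 75.5 kt.
Latitude correction: −1.3 × (26 − 25) = -1.3 kt.
Corrected V ≈ 74.2 kt → 74 kt.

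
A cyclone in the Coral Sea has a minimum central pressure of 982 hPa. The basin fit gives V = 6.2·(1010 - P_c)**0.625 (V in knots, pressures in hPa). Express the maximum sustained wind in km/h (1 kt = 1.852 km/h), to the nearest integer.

92 km/h

ΔP = 1010 − 982 = 28 hPa.
V ≈ 6.2 × 28^0.625 = 6.2 × 8.026 ≈ 49.758 kt.
49.758 × 1.852 ≈ 92.15 km/h → 92 km/h.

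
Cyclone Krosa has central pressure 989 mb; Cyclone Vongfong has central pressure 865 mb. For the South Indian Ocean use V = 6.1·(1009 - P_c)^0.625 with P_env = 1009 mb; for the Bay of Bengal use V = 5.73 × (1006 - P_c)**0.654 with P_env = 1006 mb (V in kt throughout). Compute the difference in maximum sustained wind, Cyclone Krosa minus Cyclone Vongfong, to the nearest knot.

Cyclone Krosa: ΔP = 20; V ≈ 6.1 × 20^0.625 ≈ 39.67 kt.
Cyclone Vongfong: ΔP = 141; V ≈ 5.73 × 141^0.654 ≈ 145.80 kt.
Difference ≈ 39.67 − 145.80 = -106.13 → -106 kt.

-106 kt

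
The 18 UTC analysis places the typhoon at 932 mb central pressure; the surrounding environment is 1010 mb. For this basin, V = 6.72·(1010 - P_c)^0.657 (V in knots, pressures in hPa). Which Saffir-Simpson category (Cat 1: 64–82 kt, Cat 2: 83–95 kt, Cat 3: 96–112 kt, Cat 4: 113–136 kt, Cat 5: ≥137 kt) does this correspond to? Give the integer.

4

ΔP = 1010 − 932 = 78 mb.
V ≈ 6.72 × 78^0.657 = 6.72 × 17.50 ≈ 118 kt.
118 kt falls in the Category 4 band.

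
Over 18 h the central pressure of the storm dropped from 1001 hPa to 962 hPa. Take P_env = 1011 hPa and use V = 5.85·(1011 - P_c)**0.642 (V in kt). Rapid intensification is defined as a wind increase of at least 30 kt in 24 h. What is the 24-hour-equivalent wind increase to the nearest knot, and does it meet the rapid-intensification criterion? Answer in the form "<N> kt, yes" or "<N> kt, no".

61 kt, yes

V₁: ΔP = 10, V ≈ 5.85 × 10^0.642 ≈ 25.65 kt.
V₂: ΔP = 49, V ≈ 5.85 × 49^0.642 ≈ 71.16 kt.
ΔV over 18 h = 45.51 kt → 24 h equivalent = 45.51 × 24/18 ≈ 60.68 kt.
61 kt ≥ 30 kt ⇒ rapid intensification.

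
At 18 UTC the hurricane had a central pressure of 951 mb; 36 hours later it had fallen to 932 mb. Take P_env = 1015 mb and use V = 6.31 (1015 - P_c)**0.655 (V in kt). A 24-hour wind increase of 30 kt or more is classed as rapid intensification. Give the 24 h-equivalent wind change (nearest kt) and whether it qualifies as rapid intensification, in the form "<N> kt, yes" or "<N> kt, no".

12 kt, no

V₁: ΔP = 64, V ≈ 6.31 × 64^0.655 ≈ 96.18 kt.
V₂: ΔP = 83, V ≈ 6.31 × 83^0.655 ≈ 114.03 kt.
ΔV over 36 h = 17.85 kt → 24 h equivalent = 17.85 × 24/36 ≈ 11.90 kt.
12 kt < 30 kt ⇒ not rapid intensification.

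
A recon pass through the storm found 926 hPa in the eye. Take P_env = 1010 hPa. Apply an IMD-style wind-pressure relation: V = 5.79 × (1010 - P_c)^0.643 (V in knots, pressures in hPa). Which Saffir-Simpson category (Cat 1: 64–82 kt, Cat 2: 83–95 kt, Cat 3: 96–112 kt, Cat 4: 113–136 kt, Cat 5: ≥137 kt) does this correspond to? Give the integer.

ΔP = 1010 − 926 = 84 hPa.
V ≈ 5.79 × 84^0.643 = 5.79 × 17.27 ≈ 100 kt.
100 kt falls in the Category 3 band.

3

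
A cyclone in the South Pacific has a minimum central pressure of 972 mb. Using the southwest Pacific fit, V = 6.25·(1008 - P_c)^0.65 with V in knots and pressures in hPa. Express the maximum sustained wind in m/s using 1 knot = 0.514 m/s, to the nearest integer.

33 m/s

ΔP = 1008 − 972 = 36 mb.
V ≈ 6.25 × 36^0.65 = 6.25 × 10.271 ≈ 64.191 kt.
64.191 × 0.514 ≈ 32.99 m/s → 33 m/s.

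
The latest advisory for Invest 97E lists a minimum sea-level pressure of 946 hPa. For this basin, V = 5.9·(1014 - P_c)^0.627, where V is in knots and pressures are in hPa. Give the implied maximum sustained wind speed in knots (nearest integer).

83 kt

ΔP = 1014 − 946 = 68 hPa.
68^0.627 ≈ 14.092.
V ≈ 5.9 × 14.092 ≈ 83.1 kt.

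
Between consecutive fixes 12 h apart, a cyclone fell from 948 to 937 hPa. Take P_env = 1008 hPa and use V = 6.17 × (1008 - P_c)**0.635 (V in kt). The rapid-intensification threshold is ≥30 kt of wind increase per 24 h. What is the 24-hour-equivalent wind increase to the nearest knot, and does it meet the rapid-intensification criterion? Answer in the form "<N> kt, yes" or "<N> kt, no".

V₁: ΔP = 60, V ≈ 6.17 × 60^0.635 ≈ 83.06 kt.
V₂: ΔP = 71, V ≈ 6.17 × 71^0.635 ≈ 92.43 kt.
ΔV over 12 h = 9.37 kt → 24 h equivalent = 9.37 × 24/12 ≈ 18.74 kt.
19 kt < 30 kt ⇒ not rapid intensification.

19 kt, no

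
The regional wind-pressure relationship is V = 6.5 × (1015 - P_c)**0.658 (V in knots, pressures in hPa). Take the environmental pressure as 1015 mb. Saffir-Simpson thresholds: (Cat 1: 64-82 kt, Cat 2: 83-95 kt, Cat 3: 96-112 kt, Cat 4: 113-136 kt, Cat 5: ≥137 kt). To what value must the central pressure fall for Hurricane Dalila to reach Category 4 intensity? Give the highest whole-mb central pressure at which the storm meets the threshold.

Category 4 begins at V = 113 kt.
Required ΔP = (113/6.5)^(1/0.658) = 17.385^1.520 ≈ 76.69 mb.
P_c ≤ 1015 − 76.69 = 938.31, so the highest integer P_c is 938 mb.

938 mb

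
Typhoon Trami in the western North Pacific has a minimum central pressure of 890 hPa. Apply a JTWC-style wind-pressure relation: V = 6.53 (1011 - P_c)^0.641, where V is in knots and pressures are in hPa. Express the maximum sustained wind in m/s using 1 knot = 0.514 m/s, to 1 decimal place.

72.6 m/s

ΔP = 1011 − 890 = 121 hPa.
V ≈ 6.53 × 121^0.641 = 6.53 × 21.630 ≈ 141.247 kt.
141.247 × 0.514 ≈ 72.60 m/s → 72.6 m/s.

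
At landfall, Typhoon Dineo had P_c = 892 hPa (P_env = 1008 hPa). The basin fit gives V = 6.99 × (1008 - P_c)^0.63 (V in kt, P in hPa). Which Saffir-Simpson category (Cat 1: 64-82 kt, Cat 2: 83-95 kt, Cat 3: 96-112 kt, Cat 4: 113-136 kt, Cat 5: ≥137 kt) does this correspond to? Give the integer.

5

ΔP = 1008 − 892 = 116 hPa.
V ≈ 6.99 × 116^0.63 = 6.99 × 19.98 ≈ 140 kt.
140 kt falls in the Category 5 band.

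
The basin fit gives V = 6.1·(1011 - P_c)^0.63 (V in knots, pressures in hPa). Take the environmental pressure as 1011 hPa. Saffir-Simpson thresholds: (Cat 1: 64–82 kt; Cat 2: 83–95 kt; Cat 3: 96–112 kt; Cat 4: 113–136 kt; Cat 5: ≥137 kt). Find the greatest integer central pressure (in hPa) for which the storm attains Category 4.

Category 4 begins at V = 113 kt.
Required ΔP = (113/6.1)^(1/0.63) = 18.525^1.587 ≈ 102.87 hPa.
P_c ≤ 1011 − 102.87 = 908.13, so the highest integer P_c is 908 hPa.

908 hPa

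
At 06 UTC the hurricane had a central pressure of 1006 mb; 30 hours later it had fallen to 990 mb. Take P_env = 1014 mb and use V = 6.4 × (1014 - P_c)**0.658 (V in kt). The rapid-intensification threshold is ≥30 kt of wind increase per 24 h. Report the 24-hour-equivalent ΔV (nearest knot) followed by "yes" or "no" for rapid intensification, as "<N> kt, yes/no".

V₁: ΔP = 8, V ≈ 6.4 × 8^0.658 ≈ 25.14 kt.
V₂: ΔP = 24, V ≈ 6.4 × 24^0.658 ≈ 51.80 kt.
ΔV over 30 h = 26.66 kt → 24 h equivalent = 26.66 × 24/30 ≈ 21.33 kt.
21 kt < 30 kt ⇒ not rapid intensification.

21 kt, no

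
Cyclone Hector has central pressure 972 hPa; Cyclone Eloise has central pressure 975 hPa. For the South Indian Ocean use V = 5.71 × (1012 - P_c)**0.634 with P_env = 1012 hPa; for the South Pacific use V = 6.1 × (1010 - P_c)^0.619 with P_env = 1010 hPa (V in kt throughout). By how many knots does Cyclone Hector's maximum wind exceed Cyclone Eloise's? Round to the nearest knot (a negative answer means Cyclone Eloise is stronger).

Cyclone Hector: ΔP = 40; V ≈ 5.71 × 40^0.634 ≈ 59.20 kt.
Cyclone Eloise: ΔP = 35; V ≈ 6.1 × 35^0.619 ≈ 55.09 kt.
Difference ≈ 59.20 − 55.09 = 4.11 → 4 kt.

4 kt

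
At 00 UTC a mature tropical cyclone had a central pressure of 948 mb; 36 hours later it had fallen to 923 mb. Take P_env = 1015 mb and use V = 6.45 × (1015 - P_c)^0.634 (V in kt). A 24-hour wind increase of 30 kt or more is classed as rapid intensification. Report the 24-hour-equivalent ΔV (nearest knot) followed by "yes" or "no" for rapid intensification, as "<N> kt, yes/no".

14 kt, no

V₁: ΔP = 67, V ≈ 6.45 × 67^0.634 ≈ 92.75 kt.
V₂: ΔP = 92, V ≈ 6.45 × 92^0.634 ≈ 113.40 kt.
ΔV over 36 h = 20.65 kt → 24 h equivalent = 20.65 × 24/36 ≈ 13.77 kt.
14 kt < 30 kt ⇒ not rapid intensification.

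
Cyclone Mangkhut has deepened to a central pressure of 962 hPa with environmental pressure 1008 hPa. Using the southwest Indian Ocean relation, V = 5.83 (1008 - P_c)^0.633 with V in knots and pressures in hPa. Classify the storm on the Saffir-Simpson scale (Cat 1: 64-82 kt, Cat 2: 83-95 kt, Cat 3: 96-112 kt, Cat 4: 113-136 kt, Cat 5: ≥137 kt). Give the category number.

ΔP = 1008 − 962 = 46 hPa.
V ≈ 5.83 × 46^0.633 = 5.83 × 11.29 ≈ 66 kt.
66 kt falls in the Category 1 band.

1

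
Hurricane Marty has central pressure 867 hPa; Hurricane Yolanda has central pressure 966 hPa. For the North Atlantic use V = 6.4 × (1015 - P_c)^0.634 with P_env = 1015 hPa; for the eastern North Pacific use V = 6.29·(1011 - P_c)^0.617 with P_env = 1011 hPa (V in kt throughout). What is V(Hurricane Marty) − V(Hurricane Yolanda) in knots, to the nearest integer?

86 kt

Hurricane Marty: ΔP = 148; V ≈ 6.4 × 148^0.634 ≈ 152.10 kt.
Hurricane Yolanda: ΔP = 45; V ≈ 6.29 × 45^0.617 ≈ 65.87 kt.
Difference ≈ 152.10 − 65.87 = 86.23 → 86 kt.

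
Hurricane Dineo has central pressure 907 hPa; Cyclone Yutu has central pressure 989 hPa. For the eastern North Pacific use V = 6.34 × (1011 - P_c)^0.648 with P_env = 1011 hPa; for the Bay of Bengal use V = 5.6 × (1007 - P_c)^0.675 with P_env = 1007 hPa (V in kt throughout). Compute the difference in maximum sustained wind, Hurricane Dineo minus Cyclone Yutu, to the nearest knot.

89 kt

Hurricane Dineo: ΔP = 104; V ≈ 6.34 × 104^0.648 ≈ 128.57 kt.
Cyclone Yutu: ΔP = 18; V ≈ 5.6 × 18^0.675 ≈ 39.40 kt.
Difference ≈ 128.57 − 39.40 = 89.17 → 89 kt.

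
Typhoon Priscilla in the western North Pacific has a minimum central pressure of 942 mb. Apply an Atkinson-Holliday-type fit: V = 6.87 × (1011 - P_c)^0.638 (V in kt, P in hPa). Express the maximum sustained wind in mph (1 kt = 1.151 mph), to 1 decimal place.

ΔP = 1011 − 942 = 69 mb.
V ≈ 6.87 × 69^0.638 = 6.87 × 14.900 ≈ 102.363 kt.
102.363 × 1.151 ≈ 117.82 mph → 117.8 mph.

117.8 mph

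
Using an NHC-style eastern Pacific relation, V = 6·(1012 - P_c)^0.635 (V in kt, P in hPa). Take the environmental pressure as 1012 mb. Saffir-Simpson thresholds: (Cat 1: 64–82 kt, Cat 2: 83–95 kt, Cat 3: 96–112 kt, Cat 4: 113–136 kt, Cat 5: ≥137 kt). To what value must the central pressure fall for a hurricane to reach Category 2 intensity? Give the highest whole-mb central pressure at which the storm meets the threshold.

Category 2 begins at V = 83 kt.
Required ΔP = (83/6)^(1/0.635) = 13.833^1.575 ≈ 62.62 mb.
P_c ≤ 1012 − 62.62 = 949.38, so the highest integer P_c is 949 mb.

949 mb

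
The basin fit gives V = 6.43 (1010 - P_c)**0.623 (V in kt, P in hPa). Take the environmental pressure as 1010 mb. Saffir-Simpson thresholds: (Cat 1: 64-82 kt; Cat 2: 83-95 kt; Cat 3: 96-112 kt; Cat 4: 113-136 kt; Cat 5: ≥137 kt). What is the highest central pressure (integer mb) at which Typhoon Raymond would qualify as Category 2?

Category 2 begins at V = 83 kt.
Required ΔP = (83/6.43)^(1/0.623) = 12.908^1.605 ≈ 60.69 mb.
P_c ≤ 1010 − 60.69 = 949.31, so the highest integer P_c is 949 mb.

949 mb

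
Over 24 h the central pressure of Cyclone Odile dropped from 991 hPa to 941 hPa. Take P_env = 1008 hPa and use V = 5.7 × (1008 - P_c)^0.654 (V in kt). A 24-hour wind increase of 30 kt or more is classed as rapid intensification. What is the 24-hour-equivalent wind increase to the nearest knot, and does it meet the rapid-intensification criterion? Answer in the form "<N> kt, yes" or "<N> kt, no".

53 kt, yes

V₁: ΔP = 17, V ≈ 5.7 × 17^0.654 ≈ 36.36 kt.
V₂: ΔP = 67, V ≈ 5.7 × 67^0.654 ≈ 89.15 kt.
ΔV over 24 h = 52.79 kt → 24 h equivalent = 52.79 × 24/24 ≈ 52.79 kt.
53 kt ≥ 30 kt ⇒ rapid intensification.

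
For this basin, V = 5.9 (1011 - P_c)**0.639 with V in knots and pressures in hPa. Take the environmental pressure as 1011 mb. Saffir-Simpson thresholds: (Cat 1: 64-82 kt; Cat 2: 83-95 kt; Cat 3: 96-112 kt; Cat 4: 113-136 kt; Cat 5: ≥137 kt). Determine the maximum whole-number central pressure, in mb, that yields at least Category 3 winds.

Category 3 begins at V = 96 kt.
Required ΔP = (96/5.9)^(1/0.639) = 16.271^1.565 ≈ 78.67 mb.
P_c ≤ 1011 − 78.67 = 932.33, so the highest integer P_c is 932 mb.

932 mb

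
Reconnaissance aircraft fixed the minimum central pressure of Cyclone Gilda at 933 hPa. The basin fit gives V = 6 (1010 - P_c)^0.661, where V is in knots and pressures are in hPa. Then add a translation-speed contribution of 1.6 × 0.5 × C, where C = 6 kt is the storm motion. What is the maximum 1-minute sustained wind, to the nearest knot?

ΔP = 1010 − 933 = 77 hPa.
77^0.661 ≈ 17.659.
V ≈ 6 × 17.659 ≈ 106.0 kt.
Translation term: 1.6 × 0.5 × 6 = 4.8 kt.
Corrected V ≈ 110.8 kt → 111 kt.

111 kt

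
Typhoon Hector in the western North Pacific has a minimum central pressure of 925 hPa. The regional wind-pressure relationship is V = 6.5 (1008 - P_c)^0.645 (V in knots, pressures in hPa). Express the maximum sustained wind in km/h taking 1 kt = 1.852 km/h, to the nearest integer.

208 km/h

ΔP = 1008 − 925 = 83 hPa.
V ≈ 6.5 × 83^0.645 = 6.5 × 17.290 ≈ 112.388 kt.
112.388 × 1.852 ≈ 208.14 km/h → 208 km/h.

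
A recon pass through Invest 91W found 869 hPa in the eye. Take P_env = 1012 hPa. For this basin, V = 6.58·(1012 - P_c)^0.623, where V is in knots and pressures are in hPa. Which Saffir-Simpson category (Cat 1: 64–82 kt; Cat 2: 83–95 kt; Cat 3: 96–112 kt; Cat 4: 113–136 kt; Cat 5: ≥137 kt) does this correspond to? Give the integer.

ΔP = 1012 − 869 = 143 hPa.
V ≈ 6.58 × 143^0.623 = 6.58 × 22.02 ≈ 145 kt.
145 kt falls in the Category 5 band.

5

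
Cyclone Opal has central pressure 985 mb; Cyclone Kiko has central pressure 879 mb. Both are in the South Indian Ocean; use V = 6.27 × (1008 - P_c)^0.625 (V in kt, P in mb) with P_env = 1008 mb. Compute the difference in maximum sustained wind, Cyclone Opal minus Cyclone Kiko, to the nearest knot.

-86 kt

Cyclone Opal: ΔP = 23; V ≈ 6.27 × 23^0.625 ≈ 44.50 kt.
Cyclone Kiko: ΔP = 129; V ≈ 6.27 × 129^0.625 ≈ 130.73 kt.
Difference ≈ 44.50 − 130.73 = -86.23 → -86 kt.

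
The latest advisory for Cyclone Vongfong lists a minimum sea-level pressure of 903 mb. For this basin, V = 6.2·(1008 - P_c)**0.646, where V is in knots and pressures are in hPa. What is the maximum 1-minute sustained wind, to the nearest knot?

ΔP = 1008 − 903 = 105 mb.
105^0.646 ≈ 20.216.
V ≈ 6.2 × 20.216 ≈ 125.3 kt.

125 kt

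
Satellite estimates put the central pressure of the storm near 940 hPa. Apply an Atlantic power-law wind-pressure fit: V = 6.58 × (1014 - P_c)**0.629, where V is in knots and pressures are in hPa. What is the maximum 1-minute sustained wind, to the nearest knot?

99 kt

ΔP = 1014 − 940 = 74 hPa.
74^0.629 ≈ 14.988.
V ≈ 6.58 × 14.988 ≈ 98.6 kt.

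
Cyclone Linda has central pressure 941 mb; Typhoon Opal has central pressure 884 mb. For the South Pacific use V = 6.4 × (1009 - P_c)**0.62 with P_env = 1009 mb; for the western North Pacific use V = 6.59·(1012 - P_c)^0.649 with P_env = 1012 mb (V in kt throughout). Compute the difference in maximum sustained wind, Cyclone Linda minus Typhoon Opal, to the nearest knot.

-66 kt

Cyclone Linda: ΔP = 68; V ≈ 6.4 × 68^0.62 ≈ 87.57 kt.
Typhoon Opal: ΔP = 128; V ≈ 6.59 × 128^0.649 ≈ 153.63 kt.
Difference ≈ 87.57 − 153.63 = -66.06 → -66 kt.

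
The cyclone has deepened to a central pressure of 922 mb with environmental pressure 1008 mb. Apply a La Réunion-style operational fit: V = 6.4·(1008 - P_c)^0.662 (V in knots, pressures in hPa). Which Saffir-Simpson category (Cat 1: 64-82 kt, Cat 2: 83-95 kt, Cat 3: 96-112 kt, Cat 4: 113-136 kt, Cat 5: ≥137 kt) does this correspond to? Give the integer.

4

ΔP = 1008 − 922 = 86 mb.
V ≈ 6.4 × 86^0.662 = 6.4 × 19.08 ≈ 122 kt.
122 kt falls in the Category 4 band.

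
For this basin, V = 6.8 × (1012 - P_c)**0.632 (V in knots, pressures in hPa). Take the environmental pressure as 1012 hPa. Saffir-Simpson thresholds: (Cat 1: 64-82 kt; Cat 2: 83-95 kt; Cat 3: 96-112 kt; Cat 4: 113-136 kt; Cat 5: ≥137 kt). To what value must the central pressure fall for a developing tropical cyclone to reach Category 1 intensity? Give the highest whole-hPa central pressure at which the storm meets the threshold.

977 hPa

Category 1 begins at V = 64 kt.
Required ΔP = (64/6.8)^(1/0.632) = 9.412^1.582 ≈ 34.72 hPa.
P_c ≤ 1012 − 34.72 = 977.28, so the highest integer P_c is 977 hPa.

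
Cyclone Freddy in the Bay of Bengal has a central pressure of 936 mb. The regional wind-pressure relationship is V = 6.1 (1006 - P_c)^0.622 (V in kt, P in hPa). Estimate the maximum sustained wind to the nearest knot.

ΔP = 1006 − 936 = 70 mb.
70^0.622 ≈ 14.049.
V ≈ 6.1 × 14.049 ≈ 85.7 kt.

86 kt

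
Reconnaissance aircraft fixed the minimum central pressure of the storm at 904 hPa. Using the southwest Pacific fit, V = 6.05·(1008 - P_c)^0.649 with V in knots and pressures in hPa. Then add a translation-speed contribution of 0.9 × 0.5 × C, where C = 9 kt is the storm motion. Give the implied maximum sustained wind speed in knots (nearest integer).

ΔP = 1008 − 904 = 104 hPa.
104^0.649 ≈ 20.373.
V ≈ 6.05 × 20.373 ≈ 123.3 kt.
Translation term: 0.9 × 0.5 × 9 = 4.05 kt.
Corrected V ≈ 127.35 kt → 127 kt.

127 kt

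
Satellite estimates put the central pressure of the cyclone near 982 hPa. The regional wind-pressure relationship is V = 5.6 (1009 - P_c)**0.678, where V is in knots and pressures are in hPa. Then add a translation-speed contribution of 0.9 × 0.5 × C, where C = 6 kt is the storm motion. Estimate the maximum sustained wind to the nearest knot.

55 kt

ΔP = 1009 − 982 = 27 hPa.
27^0.678 ≈ 9.343.
V ≈ 5.6 × 9.343 ≈ 52.3 kt.
Translation term: 0.9 × 0.5 × 6 = 2.7 kt.
Corrected V ≈ 55 kt → 55 kt.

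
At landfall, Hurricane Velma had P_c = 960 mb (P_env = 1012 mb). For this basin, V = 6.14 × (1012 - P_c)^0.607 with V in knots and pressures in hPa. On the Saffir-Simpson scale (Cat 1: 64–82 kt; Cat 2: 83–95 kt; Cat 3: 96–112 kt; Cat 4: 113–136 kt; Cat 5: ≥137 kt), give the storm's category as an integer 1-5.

ΔP = 1012 − 960 = 52 mb.
V ≈ 6.14 × 52^0.607 = 6.14 × 11.01 ≈ 68 kt.
68 kt falls in the Category 1 band.

1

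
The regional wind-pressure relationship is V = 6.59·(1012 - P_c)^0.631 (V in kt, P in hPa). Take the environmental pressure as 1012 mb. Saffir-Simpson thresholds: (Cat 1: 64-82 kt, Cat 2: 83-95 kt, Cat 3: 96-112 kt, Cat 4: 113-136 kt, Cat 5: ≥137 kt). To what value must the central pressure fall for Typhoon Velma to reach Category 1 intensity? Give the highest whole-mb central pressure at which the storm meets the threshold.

Category 1 begins at V = 64 kt.
Required ΔP = (64/6.59)^(1/0.631) = 9.712^1.585 ≈ 36.70 mb.
P_c ≤ 1012 − 36.70 = 975.30, so the highest integer P_c is 975 mb.

975 mb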